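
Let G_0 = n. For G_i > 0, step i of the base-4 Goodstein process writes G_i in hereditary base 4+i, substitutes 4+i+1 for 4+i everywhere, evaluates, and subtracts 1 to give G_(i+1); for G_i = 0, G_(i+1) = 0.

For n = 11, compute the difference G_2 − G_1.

G_0=11  [base 4] 2·4 + 3  →[4↦5]→  2·5 + 3 = 13  −1 ⇒ G_1=12
G_1=12  [base 5] 2·5 + 2  →[5↦6]→  2·6 + 2 = 14  −1 ⇒ G_2=13

1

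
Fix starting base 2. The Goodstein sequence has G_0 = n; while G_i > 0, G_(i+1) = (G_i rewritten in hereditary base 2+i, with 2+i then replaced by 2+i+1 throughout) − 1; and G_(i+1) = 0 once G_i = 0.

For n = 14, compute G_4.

326591

(0) 14|_2 = 2^(2 + 1) + 2^2 + 2 ↦ 3^(3 + 1) + 3^3 + 3|_3 = 111 ⇒ 110
(1) 110|_3 = 3^(3 + 1) + 3^3 + 2 ↦ 4^(4 + 1) + 4^4 + 2|_4 = 1282 ⇒ 1281
(2) 1281|_4 = 4^(4 + 1) + 4^4 + 1 ↦ 5^(5 + 1) + 5^5 + 1|_5 = 18751 ⇒ 18750
(3) 18750|_5 = 5^(5 + 1) + 5^5 ↦ 6^(6 + 1) + 6^6|_6 = 326592 ⇒ 326591
(4) 326591|_6 = 6^(6 + 1) + 5·6^5 + 5·6^4 + 5·6^3 + 5·6^2 + 5·6 + 5 ↦ 7^(7 + 1) + 5·7^5 + 5·7^4 + 5·7^3 + 5·7^2 + 5·7 + 5|_7 = 5862841 ⇒ 5862840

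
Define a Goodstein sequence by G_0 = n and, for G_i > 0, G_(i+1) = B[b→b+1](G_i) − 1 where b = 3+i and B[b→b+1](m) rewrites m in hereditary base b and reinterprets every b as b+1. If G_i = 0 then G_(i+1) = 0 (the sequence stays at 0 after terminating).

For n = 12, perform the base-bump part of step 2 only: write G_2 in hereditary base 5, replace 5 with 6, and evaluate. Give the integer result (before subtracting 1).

G_0 = 12. HB_3(12) = 3^2 + 3. Bump = 20. G_1 = 19.
G_1 = 19. HB_4(19) = 4^2 + 3. Bump = 28. G_2 = 27.
G_2 = 27. HB_5(27) = 5^2 + 2. Bump = 38. G_3 = 37.

38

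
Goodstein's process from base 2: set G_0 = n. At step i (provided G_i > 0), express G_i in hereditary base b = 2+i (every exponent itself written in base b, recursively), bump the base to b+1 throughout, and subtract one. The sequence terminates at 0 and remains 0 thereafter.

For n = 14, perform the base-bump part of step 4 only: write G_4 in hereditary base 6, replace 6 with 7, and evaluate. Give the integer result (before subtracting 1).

14 —HB2→ 2^(2 + 1) + 2^2 + 2 —bump→ 3^(3 + 1) + 3^3 + 3 = 111 —(−1)→ 110
110 —HB3→ 3^(3 + 1) + 3^3 + 2 —bump→ 4^(4 + 1) + 4^4 + 2 = 1282 —(−1)→ 1281
1281 —HB4→ 4^(4 + 1) + 4^4 + 1 —bump→ 5^(5 + 1) + 5^5 + 1 = 18751 —(−1)→ 18750
18750 —HB5→ 5^(5 + 1) + 5^5 —bump→ 6^(6 + 1) + 6^6 = 326592 —(−1)→ 326591
326591 —HB6→ 6^(6 + 1) + 5·6^5 + 5·6^4 + 5·6^3 + 5·6^2 + 5·6 + 5 —bump→ 7^(7 + 1) + 5·7^5 + 5·7^4 + 5·7^3 + 5·7^2 + 5·7 + 5 = 5862841 —(−1)→ 5862840

5862841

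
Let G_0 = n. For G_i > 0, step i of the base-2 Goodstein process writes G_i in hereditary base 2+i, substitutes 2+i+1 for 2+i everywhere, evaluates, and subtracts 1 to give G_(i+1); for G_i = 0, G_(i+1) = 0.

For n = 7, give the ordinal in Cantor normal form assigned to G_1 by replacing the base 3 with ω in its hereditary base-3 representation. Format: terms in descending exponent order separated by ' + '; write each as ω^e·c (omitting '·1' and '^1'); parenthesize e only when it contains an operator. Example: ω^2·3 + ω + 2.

7 —HB2→ 2^2 + 2 + 1 —bump→ 3^3 + 3 + 1 = 31 —(−1)→ 30
30 —HB3→ 3^3 + 3 —bump→ 4^4 + 4 = 260 —(−1)→ 259

ω^ω + ω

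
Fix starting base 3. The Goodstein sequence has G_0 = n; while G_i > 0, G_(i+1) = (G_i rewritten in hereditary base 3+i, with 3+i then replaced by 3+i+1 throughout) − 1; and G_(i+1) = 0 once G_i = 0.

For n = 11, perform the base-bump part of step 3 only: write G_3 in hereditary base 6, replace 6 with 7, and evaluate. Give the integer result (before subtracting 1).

40

i=0: 11 = 3^2 + 2 (b=3); 3→4: 4^2 + 2 = 18; 18−1 = 17
i=1: 17 = 4^2 + 1 (b=4); 4→5: 5^2 + 1 = 26; 26−1 = 25
i=2: 25 = 5^2 (b=5); 5→6: 6^2 = 36; 36−1 = 35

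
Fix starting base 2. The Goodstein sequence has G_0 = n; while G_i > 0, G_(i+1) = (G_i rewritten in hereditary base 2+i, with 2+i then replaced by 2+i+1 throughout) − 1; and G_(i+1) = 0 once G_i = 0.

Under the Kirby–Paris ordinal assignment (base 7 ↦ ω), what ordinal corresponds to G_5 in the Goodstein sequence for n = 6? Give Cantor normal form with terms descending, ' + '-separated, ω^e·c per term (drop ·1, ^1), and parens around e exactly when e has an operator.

ω^5·5 + ω^4·5 + ω^3·5 + ω^2·5 + ω·5 + 4

[0] 6 ≡ 2^2 + 2 (base 2). Lift 3: 30. −1: 29.
[1] 29 ≡ 3^3 + 2 (base 3). Lift 4: 258. −1: 257.
[2] 257 ≡ 4^4 + 1 (base 4). Lift 5: 3126. −1: 3125.
[3] 3125 ≡ 5^5 (base 5). Lift 6: 46656. −1: 46655.
[4] 46655 ≡ 5·6^5 + 5·6^4 + 5·6^3 + 5·6^2 + 5·6 + 5 (base 6). Lift 7: 98040. −1: 98039.
[5] 98039 ≡ 5·7^5 + 5·7^4 + 5·7^3 + 5·7^2 + 5·7 + 4 (base 7). Lift 8: 187244. −1: 187243.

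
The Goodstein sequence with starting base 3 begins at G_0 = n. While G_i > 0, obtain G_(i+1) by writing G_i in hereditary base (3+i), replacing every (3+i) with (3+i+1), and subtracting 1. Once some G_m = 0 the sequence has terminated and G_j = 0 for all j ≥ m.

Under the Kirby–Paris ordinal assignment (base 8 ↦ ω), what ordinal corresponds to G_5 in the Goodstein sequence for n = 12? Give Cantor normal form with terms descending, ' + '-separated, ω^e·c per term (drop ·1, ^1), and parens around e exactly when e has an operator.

base 3: 12 = 3^2 + 3; at 4: 4^2 + 4 = 20; next = 19
base 4: 19 = 4^2 + 3; at 5: 5^2 + 3 = 28; next = 27
base 5: 27 = 5^2 + 2; at 6: 6^2 + 2 = 38; next = 37
base 6: 37 = 6^2 + 1; at 7: 7^2 + 1 = 50; next = 49
base 7: 49 = 7^2; at 8: 8^2 = 64; next = 63

ω·7 + 7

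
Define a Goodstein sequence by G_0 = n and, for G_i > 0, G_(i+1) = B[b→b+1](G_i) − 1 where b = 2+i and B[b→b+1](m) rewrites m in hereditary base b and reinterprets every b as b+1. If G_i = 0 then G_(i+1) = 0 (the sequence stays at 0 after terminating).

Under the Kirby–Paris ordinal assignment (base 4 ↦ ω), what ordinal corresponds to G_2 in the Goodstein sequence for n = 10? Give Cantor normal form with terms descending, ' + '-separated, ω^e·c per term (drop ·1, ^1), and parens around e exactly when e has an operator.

G_0 = 10. HB_2(10) = 2^(2 + 1) + 2. Bump = 84. G_1 = 83.
G_1 = 83. HB_3(83) = 3^(3 + 1) + 2. Bump = 1026. G_2 = 1025.
G_2 = 1025. HB_4(1025) = 4^(4 + 1) + 1. Bump = 15626. G_3 = 15625.

ω^(ω + 1) + 1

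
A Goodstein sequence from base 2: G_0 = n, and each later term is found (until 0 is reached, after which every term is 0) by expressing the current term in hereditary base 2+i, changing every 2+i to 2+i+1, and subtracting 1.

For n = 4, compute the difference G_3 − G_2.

19

base 2: 4 = 2^2; at 3: 3^3 = 27; next = 26
base 3: 26 = 2·3^2 + 2·3 + 2; at 4: 2·4^2 + 2·4 + 2 = 42; next = 41
base 4: 41 = 2·4^2 + 2·4 + 1; at 5: 2·5^2 + 2·5 + 1 = 61; next = 60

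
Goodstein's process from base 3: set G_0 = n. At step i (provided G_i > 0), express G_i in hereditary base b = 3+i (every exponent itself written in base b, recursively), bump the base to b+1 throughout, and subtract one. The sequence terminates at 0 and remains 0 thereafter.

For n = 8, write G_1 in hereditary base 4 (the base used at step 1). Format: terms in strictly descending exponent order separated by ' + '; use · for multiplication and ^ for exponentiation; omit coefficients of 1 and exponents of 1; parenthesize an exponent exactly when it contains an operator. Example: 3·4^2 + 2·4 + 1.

2·4 + 1

G_0 = 8. HB_3(8) = 2·3 + 2. Bump = 10. G_1 = 9.
G_1 = 9. HB_4(9) = 2·4 + 1. Bump = 11. G_2 = 10.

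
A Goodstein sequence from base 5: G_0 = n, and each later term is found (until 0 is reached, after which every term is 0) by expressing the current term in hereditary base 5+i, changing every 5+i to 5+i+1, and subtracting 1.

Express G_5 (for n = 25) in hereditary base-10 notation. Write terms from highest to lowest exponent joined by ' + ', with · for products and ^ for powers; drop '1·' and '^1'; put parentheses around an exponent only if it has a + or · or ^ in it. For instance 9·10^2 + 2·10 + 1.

5·10 + 1

(0) 25|_5 = 5^2 ↦ 6^2|_6 = 36 ⇒ 35
(1) 35|_6 = 5·6 + 5 ↦ 5·7 + 5|_7 = 40 ⇒ 39
(2) 39|_7 = 5·7 + 4 ↦ 5·8 + 4|_8 = 44 ⇒ 43
(3) 43|_8 = 5·8 + 3 ↦ 5·9 + 3|_9 = 48 ⇒ 47
(4) 47|_9 = 5·9 + 2 ↦ 5·10 + 2|_10 = 52 ⇒ 51
(5) 51|_10 = 5·10 + 1 ↦ 5·11 + 1|_11 = 56 ⇒ 55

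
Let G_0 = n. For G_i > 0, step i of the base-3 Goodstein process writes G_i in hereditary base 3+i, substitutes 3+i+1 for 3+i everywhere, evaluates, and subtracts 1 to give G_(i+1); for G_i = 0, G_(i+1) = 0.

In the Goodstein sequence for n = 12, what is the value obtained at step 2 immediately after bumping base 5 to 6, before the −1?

12 —HB3→ 3^2 + 3 —bump→ 4^2 + 4 = 20 —(−1)→ 19
19 —HB4→ 4^2 + 3 —bump→ 5^2 + 3 = 28 —(−1)→ 27

38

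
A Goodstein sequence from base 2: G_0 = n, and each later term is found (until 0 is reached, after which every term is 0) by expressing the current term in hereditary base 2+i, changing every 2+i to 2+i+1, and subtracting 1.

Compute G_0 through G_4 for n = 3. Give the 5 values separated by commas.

[0] 3 ≡ 2 + 1 (base 2). Lift 3: 4. −1: 3.
[1] 3 ≡ 3 (base 3). Lift 4: 4. −1: 3.
[2] 3 ≡ 3 (base 4). Lift 5: 3. −1: 2.
[3] 2 ≡ 2 (base 5). Lift 6: 2. −1: 1.

3, 3, 3, 2, 1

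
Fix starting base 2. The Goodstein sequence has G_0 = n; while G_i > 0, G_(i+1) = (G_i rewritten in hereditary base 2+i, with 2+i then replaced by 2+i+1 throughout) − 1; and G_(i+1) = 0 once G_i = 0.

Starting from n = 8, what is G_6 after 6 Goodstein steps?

33554571

G_0 = 8. HB_2(8) = 2^(2 + 1). Bump = 81. G_1 = 80.
G_1 = 80. HB_3(80) = 2·3^3 + 2·3^2 + 2·3 + 2. Bump = 554. G_2 = 553.
G_2 = 553. HB_4(553) = 2·4^4 + 2·4^2 + 2·4 + 1. Bump = 6311. G_3 = 6310.
G_3 = 6310. HB_5(6310) = 2·5^5 + 2·5^2 + 2·5. Bump = 93396. G_4 = 93395.
G_4 = 93395. HB_6(93395) = 2·6^6 + 2·6^2 + 6 + 5. Bump = 1647196. G_5 = 1647195.
G_5 = 1647195. HB_7(1647195) = 2·7^7 + 2·7^2 + 7 + 4. Bump = 33554572. G_6 = 33554571.
G_6 = 33554571. HB_8(33554571) = 2·8^8 + 2·8^2 + 8 + 3. Bump = 774841152. G_7 = 774841151.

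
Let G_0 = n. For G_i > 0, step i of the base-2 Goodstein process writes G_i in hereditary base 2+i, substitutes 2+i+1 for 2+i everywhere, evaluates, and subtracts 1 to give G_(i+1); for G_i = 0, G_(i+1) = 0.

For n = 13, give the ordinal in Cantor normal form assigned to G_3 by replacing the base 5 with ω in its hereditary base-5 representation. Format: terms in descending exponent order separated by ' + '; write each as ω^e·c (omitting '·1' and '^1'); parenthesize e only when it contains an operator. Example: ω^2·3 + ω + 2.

13 —HB2→ 2^(2 + 1) + 2^2 + 1 —bump→ 3^(3 + 1) + 3^3 + 1 = 109 —(−1)→ 108
108 —HB3→ 3^(3 + 1) + 3^3 —bump→ 4^(4 + 1) + 4^4 = 1280 —(−1)→ 1279
1279 —HB4→ 4^(4 + 1) + 3·4^3 + 3·4^2 + 3·4 + 3 —bump→ 5^(5 + 1) + 3·5^3 + 3·5^2 + 3·5 + 3 = 16093 —(−1)→ 16092
16092 —HB5→ 5^(5 + 1) + 3·5^3 + 3·5^2 + 3·5 + 2 —bump→ 6^(6 + 1) + 3·6^3 + 3·6^2 + 3·6 + 2 = 280712 —(−1)→ 280711

ω^(ω + 1) + ω^3·3 + ω^2·3 + ω·3 + 2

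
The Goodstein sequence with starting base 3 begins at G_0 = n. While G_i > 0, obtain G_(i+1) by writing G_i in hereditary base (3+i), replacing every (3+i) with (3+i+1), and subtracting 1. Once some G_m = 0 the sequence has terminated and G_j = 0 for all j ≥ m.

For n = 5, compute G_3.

G_0=5  [base 3] 3 + 2  →[3↦4]→  4 + 2 = 6  −1 ⇒ G_1=5
G_1=5  [base 4] 4 + 1  →[4↦5]→  5 + 1 = 6  −1 ⇒ G_2=5
G_2=5  [base 5] 5  →[5↦6]→  6 = 6  −1 ⇒ G_3=5
G_3=5  [base 6] 5  →[6↦7]→  5 = 5  −1 ⇒ G_4=4

5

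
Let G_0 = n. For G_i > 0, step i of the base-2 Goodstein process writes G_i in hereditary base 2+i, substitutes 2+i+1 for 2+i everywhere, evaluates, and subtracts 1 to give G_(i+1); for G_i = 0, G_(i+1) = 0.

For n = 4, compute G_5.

4 —HB2→ 2^2 —bump→ 3^3 = 27 —(−1)→ 26
26 —HB3→ 2·3^2 + 2·3 + 2 —bump→ 2·4^2 + 2·4 + 2 = 42 —(−1)→ 41
41 —HB4→ 2·4^2 + 2·4 + 1 —bump→ 2·5^2 + 2·5 + 1 = 61 —(−1)→ 60
60 —HB5→ 2·5^2 + 2·5 —bump→ 2·6^2 + 2·6 = 84 —(−1)→ 83
83 —HB6→ 2·6^2 + 6 + 5 —bump→ 2·7^2 + 7 + 5 = 110 —(−1)→ 109
109 —HB7→ 2·7^2 + 7 + 4 —bump→ 2·8^2 + 8 + 4 = 140 —(−1)→ 139

109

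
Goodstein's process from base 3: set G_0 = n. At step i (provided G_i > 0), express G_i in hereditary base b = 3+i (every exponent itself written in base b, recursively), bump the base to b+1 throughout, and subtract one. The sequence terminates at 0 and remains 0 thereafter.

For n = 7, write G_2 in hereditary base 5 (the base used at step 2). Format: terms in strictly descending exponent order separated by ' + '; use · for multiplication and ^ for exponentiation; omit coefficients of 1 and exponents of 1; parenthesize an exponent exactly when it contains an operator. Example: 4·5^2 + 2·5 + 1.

5 + 4

base 3: 7 = 2·3 + 1; at 4: 2·4 + 1 = 9; next = 8
base 4: 8 = 2·4; at 5: 2·5 = 10; next = 9
base 5: 9 = 5 + 4; at 6: 6 + 4 = 10; next = 9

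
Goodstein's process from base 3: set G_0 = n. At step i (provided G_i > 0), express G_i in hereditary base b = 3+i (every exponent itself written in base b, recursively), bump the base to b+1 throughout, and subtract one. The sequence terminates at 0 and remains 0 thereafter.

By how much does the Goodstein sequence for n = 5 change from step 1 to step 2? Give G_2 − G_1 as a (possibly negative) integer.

0

G_0=5  [base 3] 3 + 2  →[3↦4]→  4 + 2 = 6  −1 ⇒ G_1=5
G_1=5  [base 4] 4 + 1  →[4↦5]→  5 + 1 = 6  −1 ⇒ G_2=5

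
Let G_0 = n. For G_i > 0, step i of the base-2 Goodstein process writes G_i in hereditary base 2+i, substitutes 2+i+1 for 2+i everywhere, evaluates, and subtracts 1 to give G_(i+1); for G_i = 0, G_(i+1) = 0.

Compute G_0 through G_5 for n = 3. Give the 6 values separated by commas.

3, 3, 3, 2, 1, 0

G_0 = 3. HB_2(3) = 2 + 1. Bump = 4. G_1 = 3.
G_1 = 3. HB_3(3) = 3. Bump = 4. G_2 = 3.
G_2 = 3. HB_4(3) = 3. Bump = 3. G_3 = 2.
G_3 = 2. HB_5(2) = 2. Bump = 2. G_4 = 1.
G_4 = 1. HB_6(1) = 1. Bump = 1. G_5 = 0.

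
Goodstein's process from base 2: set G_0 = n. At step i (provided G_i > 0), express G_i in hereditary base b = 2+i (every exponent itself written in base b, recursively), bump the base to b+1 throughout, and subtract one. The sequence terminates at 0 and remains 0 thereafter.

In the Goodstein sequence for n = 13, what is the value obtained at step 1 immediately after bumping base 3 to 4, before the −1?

1280

(0) 13|_2 = 2^(2 + 1) + 2^2 + 1 ↦ 3^(3 + 1) + 3^3 + 1|_3 = 109 ⇒ 108
(1) 108|_3 = 3^(3 + 1) + 3^3 ↦ 4^(4 + 1) + 4^4|_4 = 1280 ⇒ 1279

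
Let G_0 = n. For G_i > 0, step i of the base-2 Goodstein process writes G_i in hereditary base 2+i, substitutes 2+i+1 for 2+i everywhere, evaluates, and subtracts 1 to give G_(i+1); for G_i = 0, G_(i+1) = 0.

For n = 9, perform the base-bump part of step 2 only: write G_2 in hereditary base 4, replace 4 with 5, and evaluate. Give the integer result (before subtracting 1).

9843

base 2: 9 = 2^(2 + 1) + 1; at 3: 3^(3 + 1) + 1 = 82; next = 81
base 3: 81 = 3^(3 + 1); at 4: 4^(4 + 1) = 1024; next = 1023
base 4: 1023 = 3·4^4 + 3·4^3 + 3·4^2 + 3·4 + 3; at 5: 3·5^5 + 3·5^3 + 3·5^2 + 3·5 + 3 = 9843; next = 9842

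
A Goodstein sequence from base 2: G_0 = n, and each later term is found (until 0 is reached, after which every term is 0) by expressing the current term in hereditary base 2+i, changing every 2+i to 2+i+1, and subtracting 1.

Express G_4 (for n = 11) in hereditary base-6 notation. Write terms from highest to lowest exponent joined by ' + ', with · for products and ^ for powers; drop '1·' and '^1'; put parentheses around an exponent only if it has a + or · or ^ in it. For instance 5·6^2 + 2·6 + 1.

6^(6 + 1) + 1

11 —HB2→ 2^(2 + 1) + 2 + 1 —bump→ 3^(3 + 1) + 3 + 1 = 85 —(−1)→ 84
84 —HB3→ 3^(3 + 1) + 3 —bump→ 4^(4 + 1) + 4 = 1028 —(−1)→ 1027
1027 —HB4→ 4^(4 + 1) + 3 —bump→ 5^(5 + 1) + 3 = 15628 —(−1)→ 15627
15627 —HB5→ 5^(5 + 1) + 2 —bump→ 6^(6 + 1) + 2 = 279938 —(−1)→ 279937
279937 —HB6→ 6^(6 + 1) + 1 —bump→ 7^(7 + 1) + 1 = 5764802 —(−1)→ 5764801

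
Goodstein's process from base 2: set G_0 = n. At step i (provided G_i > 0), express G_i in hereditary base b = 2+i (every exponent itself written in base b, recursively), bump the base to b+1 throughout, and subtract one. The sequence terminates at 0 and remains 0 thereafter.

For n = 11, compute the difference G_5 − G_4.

5484864

G_0=11  [base 2] 2^(2 + 1) + 2 + 1  →[2↦3]→  3^(3 + 1) + 3 + 1 = 85  −1 ⇒ G_1=84
G_1=84  [base 3] 3^(3 + 1) + 3  →[3↦4]→  4^(4 + 1) + 4 = 1028  −1 ⇒ G_2=1027
G_2=1027  [base 4] 4^(4 + 1) + 3  →[4↦5]→  5^(5 + 1) + 3 = 15628  −1 ⇒ G_3=15627
G_3=15627  [base 5] 5^(5 + 1) + 2  →[5↦6]→  6^(6 + 1) + 2 = 279938  −1 ⇒ G_4=279937
G_4=279937  [base 6] 6^(6 + 1) + 1  →[6↦7]→  7^(7 + 1) + 1 = 5764802  −1 ⇒ G_5=5764801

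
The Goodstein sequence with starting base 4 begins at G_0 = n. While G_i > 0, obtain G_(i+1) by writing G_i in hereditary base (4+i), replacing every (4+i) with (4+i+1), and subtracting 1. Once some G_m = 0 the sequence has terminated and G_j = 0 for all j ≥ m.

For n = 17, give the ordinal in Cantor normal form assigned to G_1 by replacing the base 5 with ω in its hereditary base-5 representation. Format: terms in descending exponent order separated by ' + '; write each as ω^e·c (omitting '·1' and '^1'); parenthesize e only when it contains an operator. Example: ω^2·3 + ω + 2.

G_0 = 17. HB_4(17) = 4^2 + 1. Bump = 26. G_1 = 25.
G_1 = 25. HB_5(25) = 5^2. Bump = 36. G_2 = 35.

ω^2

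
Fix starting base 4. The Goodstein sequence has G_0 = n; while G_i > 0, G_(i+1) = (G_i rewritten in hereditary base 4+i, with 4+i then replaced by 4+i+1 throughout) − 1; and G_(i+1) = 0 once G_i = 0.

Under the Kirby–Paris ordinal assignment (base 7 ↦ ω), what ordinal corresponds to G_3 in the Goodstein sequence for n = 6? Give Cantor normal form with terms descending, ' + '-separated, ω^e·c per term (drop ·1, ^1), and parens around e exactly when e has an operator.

6

base 4: 6 = 4 + 2; at 5: 5 + 2 = 7; next = 6
base 5: 6 = 5 + 1; at 6: 6 + 1 = 7; next = 6
base 6: 6 = 6; at 7: 7 = 7; next = 6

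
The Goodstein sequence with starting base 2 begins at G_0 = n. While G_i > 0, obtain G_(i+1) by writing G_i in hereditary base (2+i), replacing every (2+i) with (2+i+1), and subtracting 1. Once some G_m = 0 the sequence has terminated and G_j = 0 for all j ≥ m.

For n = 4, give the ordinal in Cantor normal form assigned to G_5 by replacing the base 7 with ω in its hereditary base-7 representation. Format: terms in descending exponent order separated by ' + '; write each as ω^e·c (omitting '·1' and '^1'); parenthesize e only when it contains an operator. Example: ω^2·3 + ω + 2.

ω^2·2 + ω + 4

i=0: 4 = 2^2 (b=2); 2→3: 3^3 = 27; 27−1 = 26
i=1: 26 = 2·3^2 + 2·3 + 2 (b=3); 3→4: 2·4^2 + 2·4 + 2 = 42; 42−1 = 41
i=2: 41 = 2·4^2 + 2·4 + 1 (b=4); 4→5: 2·5^2 + 2·5 + 1 = 61; 61−1 = 60
i=3: 60 = 2·5^2 + 2·5 (b=5); 5→6: 2·6^2 + 2·6 = 84; 84−1 = 83
i=4: 83 = 2·6^2 + 6 + 5 (b=6); 6→7: 2·7^2 + 7 + 5 = 110; 110−1 = 109
i=5: 109 = 2·7^2 + 7 + 4 (b=7); 7→8: 2·8^2 + 8 + 4 = 140; 140−1 = 139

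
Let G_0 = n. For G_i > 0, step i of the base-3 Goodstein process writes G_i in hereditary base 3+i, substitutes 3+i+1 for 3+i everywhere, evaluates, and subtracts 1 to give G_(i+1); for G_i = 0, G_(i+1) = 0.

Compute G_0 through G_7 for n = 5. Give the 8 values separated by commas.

G_0 = 5. HB_3(5) = 3 + 2. Bump = 6. G_1 = 5.
G_1 = 5. HB_4(5) = 4 + 1. Bump = 6. G_2 = 5.
G_2 = 5. HB_5(5) = 5. Bump = 6. G_3 = 5.
G_3 = 5. HB_6(5) = 5. Bump = 5. G_4 = 4.
G_4 = 4. HB_7(4) = 4. Bump = 4. G_5 = 3.
G_5 = 3. HB_8(3) = 3. Bump = 3. G_6 = 2.
G_6 = 2. HB_9(2) = 2. Bump = 2. G_7 = 1.

5, 5, 5, 5, 4, 3, 2, 1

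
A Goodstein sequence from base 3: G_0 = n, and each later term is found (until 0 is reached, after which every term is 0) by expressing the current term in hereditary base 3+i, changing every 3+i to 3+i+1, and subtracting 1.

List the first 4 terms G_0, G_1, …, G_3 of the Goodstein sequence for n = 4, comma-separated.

(0) 4|_3 = 3 + 1 ↦ 4 + 1|_4 = 5 ⇒ 4
(1) 4|_4 = 4 ↦ 5|_5 = 5 ⇒ 4
(2) 4|_5 = 4 ↦ 4|_6 = 4 ⇒ 3

4, 4, 4, 3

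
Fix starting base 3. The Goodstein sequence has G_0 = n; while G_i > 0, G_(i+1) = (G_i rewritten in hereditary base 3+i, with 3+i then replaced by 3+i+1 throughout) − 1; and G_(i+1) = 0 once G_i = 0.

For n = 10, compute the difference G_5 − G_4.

10 —HB3→ 3^2 + 1 —bump→ 4^2 + 1 = 17 —(−1)→ 16
16 —HB4→ 4^2 —bump→ 5^2 = 25 —(−1)→ 24
24 —HB5→ 4·5 + 4 —bump→ 4·6 + 4 = 28 —(−1)→ 27
27 —HB6→ 4·6 + 3 —bump→ 4·7 + 3 = 31 —(−1)→ 30
30 —HB7→ 4·7 + 2 —bump→ 4·8 + 2 = 34 —(−1)→ 33

3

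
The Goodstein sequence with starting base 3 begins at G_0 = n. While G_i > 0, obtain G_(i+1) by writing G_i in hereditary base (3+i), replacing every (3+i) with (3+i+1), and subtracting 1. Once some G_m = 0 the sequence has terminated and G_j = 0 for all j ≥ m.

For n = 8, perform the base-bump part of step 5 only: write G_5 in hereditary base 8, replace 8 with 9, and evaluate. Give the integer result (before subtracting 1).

12

8 —HB3→ 2·3 + 2 —bump→ 2·4 + 2 = 10 —(−1)→ 9
9 —HB4→ 2·4 + 1 —bump→ 2·5 + 1 = 11 —(−1)→ 10
10 —HB5→ 2·5 —bump→ 2·6 = 12 —(−1)→ 11
11 —HB6→ 6 + 5 —bump→ 7 + 5 = 12 —(−1)→ 11
11 —HB7→ 7 + 4 —bump→ 8 + 4 = 12 —(−1)→ 11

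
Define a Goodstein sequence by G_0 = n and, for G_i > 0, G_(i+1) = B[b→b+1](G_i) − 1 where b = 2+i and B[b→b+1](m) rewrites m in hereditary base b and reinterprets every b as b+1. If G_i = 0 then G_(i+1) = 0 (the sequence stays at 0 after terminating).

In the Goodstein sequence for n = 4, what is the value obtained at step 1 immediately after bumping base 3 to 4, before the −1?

42

(0) 4|_2 = 2^2 ↦ 3^3|_3 = 27 ⇒ 26
(1) 26|_3 = 2·3^2 + 2·3 + 2 ↦ 2·4^2 + 2·4 + 2|_4 = 42 ⇒ 41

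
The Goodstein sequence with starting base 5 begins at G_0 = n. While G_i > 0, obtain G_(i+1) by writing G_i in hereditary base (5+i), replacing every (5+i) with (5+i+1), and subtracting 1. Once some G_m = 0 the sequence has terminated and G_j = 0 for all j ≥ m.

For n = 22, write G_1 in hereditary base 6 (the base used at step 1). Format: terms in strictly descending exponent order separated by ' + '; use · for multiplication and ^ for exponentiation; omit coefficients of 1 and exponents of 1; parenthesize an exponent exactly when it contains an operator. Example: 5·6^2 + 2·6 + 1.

4·6 + 1

[0] 22 ≡ 4·5 + 2 (base 5). Lift 6: 26. −1: 25.
[1] 25 ≡ 4·6 + 1 (base 6). Lift 7: 29. −1: 28.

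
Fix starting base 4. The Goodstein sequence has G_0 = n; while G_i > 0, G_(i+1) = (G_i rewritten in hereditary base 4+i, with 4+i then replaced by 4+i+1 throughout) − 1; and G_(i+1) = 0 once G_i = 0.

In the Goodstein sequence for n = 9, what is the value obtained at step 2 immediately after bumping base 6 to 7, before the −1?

G_0=9  [base 4] 2·4 + 1  →[4↦5]→  2·5 + 1 = 11  −1 ⇒ G_1=10
G_1=10  [base 5] 2·5  →[5↦6]→  2·6 = 12  −1 ⇒ G_2=11

12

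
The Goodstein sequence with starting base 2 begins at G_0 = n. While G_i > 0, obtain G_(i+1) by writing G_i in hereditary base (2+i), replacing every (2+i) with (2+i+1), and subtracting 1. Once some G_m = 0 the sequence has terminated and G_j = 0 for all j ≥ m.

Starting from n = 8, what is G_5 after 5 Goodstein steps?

1647195

base 2: 8 = 2^(2 + 1); at 3: 3^(3 + 1) = 81; next = 80
base 3: 80 = 2·3^3 + 2·3^2 + 2·3 + 2; at 4: 2·4^4 + 2·4^2 + 2·4 + 2 = 554; next = 553
base 4: 553 = 2·4^4 + 2·4^2 + 2·4 + 1; at 5: 2·5^5 + 2·5^2 + 2·5 + 1 = 6311; next = 6310
base 5: 6310 = 2·5^5 + 2·5^2 + 2·5; at 6: 2·6^6 + 2·6^2 + 2·6 = 93396; next = 93395
base 6: 93395 = 2·6^6 + 2·6^2 + 6 + 5; at 7: 2·7^7 + 2·7^2 + 7 + 5 = 1647196; next = 1647195
base 7: 1647195 = 2·7^7 + 2·7^2 + 7 + 4; at 8: 2·8^8 + 2·8^2 + 8 + 4 = 33554572; next = 33554571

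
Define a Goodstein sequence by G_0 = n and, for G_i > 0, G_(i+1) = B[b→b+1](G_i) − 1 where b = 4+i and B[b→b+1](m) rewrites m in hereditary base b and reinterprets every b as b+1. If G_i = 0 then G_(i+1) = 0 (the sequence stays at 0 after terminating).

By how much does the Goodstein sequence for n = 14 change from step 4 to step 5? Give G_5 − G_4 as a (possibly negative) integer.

base 4: 14 = 3·4 + 2; at 5: 3·5 + 2 = 17; next = 16
base 5: 16 = 3·5 + 1; at 6: 3·6 + 1 = 19; next = 18
base 6: 18 = 3·6; at 7: 3·7 = 21; next = 20
base 7: 20 = 2·7 + 6; at 8: 2·8 + 6 = 22; next = 21
base 8: 21 = 2·8 + 5; at 9: 2·9 + 5 = 23; next = 22

1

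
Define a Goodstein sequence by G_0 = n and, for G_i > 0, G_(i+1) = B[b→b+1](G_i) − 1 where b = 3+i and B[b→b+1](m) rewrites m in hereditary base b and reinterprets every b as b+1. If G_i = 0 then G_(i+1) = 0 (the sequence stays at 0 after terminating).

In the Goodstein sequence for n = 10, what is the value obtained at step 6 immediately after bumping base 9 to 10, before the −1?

40

step 0: 10 = 3^2 + 1; sub 4 for 3: 4^2 + 1; = 17; G_1 = 17−1 = 16
step 1: 16 = 4^2; sub 5 for 4: 5^2; = 25; G_2 = 25−1 = 24
step 2: 24 = 4·5 + 4; sub 6 for 5: 4·6 + 4; = 28; G_3 = 28−1 = 27
step 3: 27 = 4·6 + 3; sub 7 for 6: 4·7 + 3; = 31; G_4 = 31−1 = 30
step 4: 30 = 4·7 + 2; sub 8 for 7: 4·8 + 2; = 34; G_5 = 34−1 = 33
step 5: 33 = 4·8 + 1; sub 9 for 8: 4·9 + 1; = 37; G_6 = 37−1 = 36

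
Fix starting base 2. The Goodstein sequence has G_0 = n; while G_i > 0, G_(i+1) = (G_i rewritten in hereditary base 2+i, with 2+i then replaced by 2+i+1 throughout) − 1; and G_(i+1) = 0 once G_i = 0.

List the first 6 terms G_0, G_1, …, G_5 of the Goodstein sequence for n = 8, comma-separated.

(0) 8|_2 = 2^(2 + 1) ↦ 3^(3 + 1)|_3 = 81 ⇒ 80
(1) 80|_3 = 2·3^3 + 2·3^2 + 2·3 + 2 ↦ 2·4^4 + 2·4^2 + 2·4 + 2|_4 = 554 ⇒ 553
(2) 553|_4 = 2·4^4 + 2·4^2 + 2·4 + 1 ↦ 2·5^5 + 2·5^2 + 2·5 + 1|_5 = 6311 ⇒ 6310
(3) 6310|_5 = 2·5^5 + 2·5^2 + 2·5 ↦ 2·6^6 + 2·6^2 + 2·6|_6 = 93396 ⇒ 93395
(4) 93395|_6 = 2·6^6 + 2·6^2 + 6 + 5 ↦ 2·7^7 + 2·7^2 + 7 + 5|_7 = 1647196 ⇒ 1647195

8, 80, 553, 6310, 93395, 1647195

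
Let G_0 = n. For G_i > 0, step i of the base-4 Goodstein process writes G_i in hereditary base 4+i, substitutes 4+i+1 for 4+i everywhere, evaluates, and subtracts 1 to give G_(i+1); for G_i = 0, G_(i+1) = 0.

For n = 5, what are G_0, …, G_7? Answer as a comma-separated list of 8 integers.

G_0=5  [base 4] 4 + 1  →[4↦5]→  5 + 1 = 6  −1 ⇒ G_1=5
G_1=5  [base 5] 5  →[5↦6]→  6 = 6  −1 ⇒ G_2=5
G_2=5  [base 6] 5  →[6↦7]→  5 = 5  −1 ⇒ G_3=4
G_3=4  [base 7] 4  →[7↦8]→  4 = 4  −1 ⇒ G_4=3
G_4=3  [base 8] 3  →[8↦9]→  3 = 3  −1 ⇒ G_5=2
G_5=2  [base 9] 2  →[9↦10]→  2 = 2  −1 ⇒ G_6=1
G_6=1  [base 10] 1  →[10↦11]→  1 = 1  −1 ⇒ G_7=0

5, 5, 5, 4, 3, 2, 1, 0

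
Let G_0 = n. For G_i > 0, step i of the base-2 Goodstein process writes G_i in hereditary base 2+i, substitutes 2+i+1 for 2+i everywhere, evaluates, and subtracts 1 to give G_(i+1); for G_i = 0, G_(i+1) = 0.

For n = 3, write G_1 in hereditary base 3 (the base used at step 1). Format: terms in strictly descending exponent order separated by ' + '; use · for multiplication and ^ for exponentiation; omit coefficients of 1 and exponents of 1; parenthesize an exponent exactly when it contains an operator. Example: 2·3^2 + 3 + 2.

3

base 2: 3 = 2 + 1; at 3: 3 + 1 = 4; next = 3
base 3: 3 = 3; at 4: 4 = 4; next = 3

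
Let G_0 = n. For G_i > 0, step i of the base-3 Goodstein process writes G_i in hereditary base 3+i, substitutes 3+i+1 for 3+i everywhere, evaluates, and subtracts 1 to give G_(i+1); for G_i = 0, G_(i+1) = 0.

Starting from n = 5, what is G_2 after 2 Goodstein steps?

base 3: 5 = 3 + 2; at 4: 4 + 2 = 6; next = 5
base 4: 5 = 4 + 1; at 5: 5 + 1 = 6; next = 5
base 5: 5 = 5; at 6: 6 = 6; next = 5

5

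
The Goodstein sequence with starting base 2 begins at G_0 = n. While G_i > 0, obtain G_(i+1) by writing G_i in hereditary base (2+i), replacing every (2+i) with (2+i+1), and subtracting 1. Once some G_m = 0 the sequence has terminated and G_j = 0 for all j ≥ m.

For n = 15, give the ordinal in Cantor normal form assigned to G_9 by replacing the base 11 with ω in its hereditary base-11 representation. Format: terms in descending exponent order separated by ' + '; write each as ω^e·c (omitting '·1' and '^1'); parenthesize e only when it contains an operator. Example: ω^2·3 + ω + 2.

i=0: 15 = 2^(2 + 1) + 2^2 + 2 + 1 (b=2); 2→3: 3^(3 + 1) + 3^3 + 3 + 1 = 112; 112−1 = 111
i=1: 111 = 3^(3 + 1) + 3^3 + 3 (b=3); 3→4: 4^(4 + 1) + 4^4 + 4 = 1284; 1284−1 = 1283
i=2: 1283 = 4^(4 + 1) + 4^4 + 3 (b=4); 4→5: 5^(5 + 1) + 5^5 + 3 = 18753; 18753−1 = 18752
i=3: 18752 = 5^(5 + 1) + 5^5 + 2 (b=5); 5→6: 6^(6 + 1) + 6^6 + 2 = 326594; 326594−1 = 326593
i=4: 326593 = 6^(6 + 1) + 6^6 + 1 (b=6); 6→7: 7^(7 + 1) + 7^7 + 1 = 6588345; 6588345−1 = 6588344
i=5: 6588344 = 7^(7 + 1) + 7^7 (b=7); 7→8: 8^(8 + 1) + 8^8 = 150994944; 150994944−1 = 150994943
i=6: 150994943 = 8^(8 + 1) + 7·8^7 + 7·8^6 + 7·8^5 + 7·8^4 + 7·8^3 + 7·8^2 + 7·8 + 7 (b=8); 8→9: 9^(9 + 1) + 7·9^7 + 7·9^6 + 7·9^5 + 7·9^4 + 7·9^3 + 7·9^2 + 7·9 + 7 = 3524450281; 3524450281−1 = 3524450280
i=7: 3524450280 = 9^(9 + 1) + 7·9^7 + 7·9^6 + 7·9^5 + 7·9^4 + 7·9^3 + 7·9^2 + 7·9 + 6 (b=9); 9→10: 10^(10 + 1) + 7·10^7 + 7·10^6 + 7·10^5 + 7·10^4 + 7·10^3 + 7·10^2 + 7·10 + 6 = 100077777776; 100077777776−1 = 100077777775
i=8: 100077777775 = 10^(10 + 1) + 7·10^7 + 7·10^6 + 7·10^5 + 7·10^4 + 7·10^3 + 7·10^2 + 7·10 + 5 (b=10); 10→11: 11^(11 + 1) + 7·11^7 + 7·11^6 + 7·11^5 + 7·11^4 + 7·11^3 + 7·11^2 + 7·11 + 5 = 3138578427935; 3138578427935−1 = 3138578427934

ω^(ω + 1) + ω^7·7 + ω^6·7 + ω^5·7 + ω^4·7 + ω^3·7 + ω^2·7 + ω·7 + 4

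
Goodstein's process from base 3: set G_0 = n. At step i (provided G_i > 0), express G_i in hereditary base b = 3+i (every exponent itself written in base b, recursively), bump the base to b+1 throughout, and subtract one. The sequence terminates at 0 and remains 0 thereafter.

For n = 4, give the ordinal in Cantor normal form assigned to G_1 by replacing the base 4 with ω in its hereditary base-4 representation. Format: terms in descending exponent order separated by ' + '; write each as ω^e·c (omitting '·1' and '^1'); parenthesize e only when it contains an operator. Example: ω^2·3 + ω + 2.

G_0=4  [base 3] 3 + 1  →[3↦4]→  4 + 1 = 5  −1 ⇒ G_1=4
G_1=4  [base 4] 4  →[4↦5]→  5 = 5  −1 ⇒ G_2=4

ω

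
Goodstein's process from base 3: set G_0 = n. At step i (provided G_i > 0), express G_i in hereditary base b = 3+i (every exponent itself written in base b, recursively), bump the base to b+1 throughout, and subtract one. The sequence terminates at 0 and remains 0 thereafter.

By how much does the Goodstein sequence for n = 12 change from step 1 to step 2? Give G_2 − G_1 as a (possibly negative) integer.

G_0=12  [base 3] 3^2 + 3  →[3↦4]→  4^2 + 4 = 20  −1 ⇒ G_1=19
G_1=19  [base 4] 4^2 + 3  →[4↦5]→  5^2 + 3 = 28  −1 ⇒ G_2=27

8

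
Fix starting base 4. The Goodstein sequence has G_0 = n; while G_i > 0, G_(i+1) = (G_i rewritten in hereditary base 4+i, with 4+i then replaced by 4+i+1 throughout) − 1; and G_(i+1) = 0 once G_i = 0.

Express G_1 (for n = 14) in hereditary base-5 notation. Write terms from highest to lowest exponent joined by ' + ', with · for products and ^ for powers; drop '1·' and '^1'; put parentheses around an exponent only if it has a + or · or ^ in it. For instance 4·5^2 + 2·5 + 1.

3·5 + 1

i=0: 14 = 3·4 + 2 (b=4); 4→5: 3·5 + 2 = 17; 17−1 = 16
i=1: 16 = 3·5 + 1 (b=5); 5→6: 3·6 + 1 = 19; 19−1 = 18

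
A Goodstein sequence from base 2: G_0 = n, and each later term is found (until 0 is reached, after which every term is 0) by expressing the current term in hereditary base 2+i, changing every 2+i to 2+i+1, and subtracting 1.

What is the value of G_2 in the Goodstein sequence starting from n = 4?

i=0: 4 = 2^2 (b=2); 2→3: 3^3 = 27; 27−1 = 26
i=1: 26 = 2·3^2 + 2·3 + 2 (b=3); 3→4: 2·4^2 + 2·4 + 2 = 42; 42−1 = 41
i=2: 41 = 2·4^2 + 2·4 + 1 (b=4); 4→5: 2·5^2 + 2·5 + 1 = 61; 61−1 = 60

41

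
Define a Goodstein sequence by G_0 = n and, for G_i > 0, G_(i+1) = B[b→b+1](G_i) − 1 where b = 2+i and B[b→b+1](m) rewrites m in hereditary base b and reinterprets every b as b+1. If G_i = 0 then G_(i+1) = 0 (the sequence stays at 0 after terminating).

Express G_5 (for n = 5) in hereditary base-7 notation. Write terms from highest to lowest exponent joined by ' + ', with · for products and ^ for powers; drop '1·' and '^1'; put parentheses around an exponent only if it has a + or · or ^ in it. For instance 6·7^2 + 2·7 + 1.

3·7^3 + 3·7^2 + 3·7

i=0: 5 = 2^2 + 1 (b=2); 2→3: 3^3 + 1 = 28; 28−1 = 27
i=1: 27 = 3^3 (b=3); 3→4: 4^4 = 256; 256−1 = 255
i=2: 255 = 3·4^3 + 3·4^2 + 3·4 + 3 (b=4); 4→5: 3·5^3 + 3·5^2 + 3·5 + 3 = 468; 468−1 = 467
i=3: 467 = 3·5^3 + 3·5^2 + 3·5 + 2 (b=5); 5→6: 3·6^3 + 3·6^2 + 3·6 + 2 = 776; 776−1 = 775
i=4: 775 = 3·6^3 + 3·6^2 + 3·6 + 1 (b=6); 6→7: 3·7^3 + 3·7^2 + 3·7 + 1 = 1198; 1198−1 = 1197
i=5: 1197 = 3·7^3 + 3·7^2 + 3·7 (b=7); 7→8: 3·8^3 + 3·8^2 + 3·8 = 1752; 1752−1 = 1751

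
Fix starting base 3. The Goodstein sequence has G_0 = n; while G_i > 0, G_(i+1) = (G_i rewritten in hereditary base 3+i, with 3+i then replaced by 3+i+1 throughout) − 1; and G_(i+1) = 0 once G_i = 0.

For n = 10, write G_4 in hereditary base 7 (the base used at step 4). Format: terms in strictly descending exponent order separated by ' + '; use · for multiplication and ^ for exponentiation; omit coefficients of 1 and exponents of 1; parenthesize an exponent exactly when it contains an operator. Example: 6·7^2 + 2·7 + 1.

4·7 + 2

[0] 10 ≡ 3^2 + 1 (base 3). Lift 4: 17. −1: 16.
[1] 16 ≡ 4^2 (base 4). Lift 5: 25. −1: 24.
[2] 24 ≡ 4·5 + 4 (base 5). Lift 6: 28. −1: 27.
[3] 27 ≡ 4·6 + 3 (base 6). Lift 7: 31. −1: 30.
[4] 30 ≡ 4·7 + 2 (base 7). Lift 8: 34. −1: 33.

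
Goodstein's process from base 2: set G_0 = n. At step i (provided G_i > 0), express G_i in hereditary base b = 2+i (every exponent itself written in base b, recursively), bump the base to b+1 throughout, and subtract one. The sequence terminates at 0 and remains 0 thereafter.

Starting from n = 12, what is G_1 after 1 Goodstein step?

12 —HB2→ 2^(2 + 1) + 2^2 —bump→ 3^(3 + 1) + 3^3 = 108 —(−1)→ 107
107 —HB3→ 3^(3 + 1) + 2·3^2 + 2·3 + 2 —bump→ 4^(4 + 1) + 2·4^2 + 2·4 + 2 = 1066 —(−1)→ 1065

107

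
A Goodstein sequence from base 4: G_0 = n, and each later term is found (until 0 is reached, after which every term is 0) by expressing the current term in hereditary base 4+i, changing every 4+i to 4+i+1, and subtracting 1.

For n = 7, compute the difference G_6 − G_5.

7 —HB4→ 4 + 3 —bump→ 5 + 3 = 8 —(−1)→ 7
7 —HB5→ 5 + 2 —bump→ 6 + 2 = 8 —(−1)→ 7
7 —HB6→ 6 + 1 —bump→ 7 + 1 = 8 —(−1)→ 7
7 —HB7→ 7 —bump→ 8 = 8 —(−1)→ 7
7 —HB8→ 7 —bump→ 7 = 7 —(−1)→ 6
6 —HB9→ 6 —bump→ 6 = 6 —(−1)→ 5

-1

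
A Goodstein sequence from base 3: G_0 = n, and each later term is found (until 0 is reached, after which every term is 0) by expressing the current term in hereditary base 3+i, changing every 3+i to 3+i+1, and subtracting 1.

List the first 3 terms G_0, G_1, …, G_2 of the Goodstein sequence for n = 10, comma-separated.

step 0: 10 = 3^2 + 1; sub 4 for 3: 4^2 + 1; = 17; G_1 = 17−1 = 16
step 1: 16 = 4^2; sub 5 for 4: 5^2; = 25; G_2 = 25−1 = 24

10, 16, 24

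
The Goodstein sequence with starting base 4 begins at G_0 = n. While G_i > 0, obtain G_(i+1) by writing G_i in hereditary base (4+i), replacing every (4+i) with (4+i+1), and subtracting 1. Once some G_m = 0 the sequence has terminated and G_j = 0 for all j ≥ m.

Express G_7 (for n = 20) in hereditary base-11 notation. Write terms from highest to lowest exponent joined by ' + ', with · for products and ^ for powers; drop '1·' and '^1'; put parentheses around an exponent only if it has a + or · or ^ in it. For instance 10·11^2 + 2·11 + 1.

i=0: 20 = 4^2 + 4 (b=4); 4→5: 5^2 + 5 = 30; 30−1 = 29
i=1: 29 = 5^2 + 4 (b=5); 5→6: 6^2 + 4 = 40; 40−1 = 39
i=2: 39 = 6^2 + 3 (b=6); 6→7: 7^2 + 3 = 52; 52−1 = 51
i=3: 51 = 7^2 + 2 (b=7); 7→8: 8^2 + 2 = 66; 66−1 = 65
i=4: 65 = 8^2 + 1 (b=8); 8→9: 9^2 + 1 = 82; 82−1 = 81
i=5: 81 = 9^2 (b=9); 9→10: 10^2 = 100; 100−1 = 99
i=6: 99 = 9·10 + 9 (b=10); 10→11: 9·11 + 9 = 108; 108−1 = 107
i=7: 107 = 9·11 + 8 (b=11); 11→12: 9·12 + 8 = 116; 116−1 = 115

9·11 + 8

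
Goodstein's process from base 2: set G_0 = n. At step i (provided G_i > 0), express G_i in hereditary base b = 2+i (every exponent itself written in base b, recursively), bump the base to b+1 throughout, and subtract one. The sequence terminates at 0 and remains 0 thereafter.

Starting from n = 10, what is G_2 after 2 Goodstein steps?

1025

step 0: 10 = 2^(2 + 1) + 2; sub 3 for 2: 3^(3 + 1) + 3; = 84; G_1 = 84−1 = 83
step 1: 83 = 3^(3 + 1) + 2; sub 4 for 3: 4^(4 + 1) + 2; = 1026; G_2 = 1026−1 = 1025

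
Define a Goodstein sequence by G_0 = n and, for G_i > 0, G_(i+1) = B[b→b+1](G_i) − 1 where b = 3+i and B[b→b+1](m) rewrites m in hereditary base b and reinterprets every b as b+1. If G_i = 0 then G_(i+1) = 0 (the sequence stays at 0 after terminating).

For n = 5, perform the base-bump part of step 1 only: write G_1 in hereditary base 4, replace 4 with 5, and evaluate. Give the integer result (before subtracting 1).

[0] 5 ≡ 3 + 2 (base 3). Lift 4: 6. −1: 5.
[1] 5 ≡ 4 + 1 (base 4). Lift 5: 6. −1: 5.

6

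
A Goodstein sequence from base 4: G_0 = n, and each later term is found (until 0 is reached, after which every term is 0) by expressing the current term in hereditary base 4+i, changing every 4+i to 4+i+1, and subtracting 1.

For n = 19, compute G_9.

93

step 0: 19 = 4^2 + 3; sub 5 for 4: 5^2 + 3; = 28; G_1 = 28−1 = 27
step 1: 27 = 5^2 + 2; sub 6 for 5: 6^2 + 2; = 38; G_2 = 38−1 = 37
step 2: 37 = 6^2 + 1; sub 7 for 6: 7^2 + 1; = 50; G_3 = 50−1 = 49
step 3: 49 = 7^2; sub 8 for 7: 8^2; = 64; G_4 = 64−1 = 63
step 4: 63 = 7·8 + 7; sub 9 for 8: 7·9 + 7; = 70; G_5 = 70−1 = 69
step 5: 69 = 7·9 + 6; sub 10 for 9: 7·10 + 6; = 76; G_6 = 76−1 = 75
step 6: 75 = 7·10 + 5; sub 11 for 10: 7·11 + 5; = 82; G_7 = 82−1 = 81
step 7: 81 = 7·11 + 4; sub 12 for 11: 7·12 + 4; = 88; G_8 = 88−1 = 87
step 8: 87 = 7·12 + 3; sub 13 for 12: 7·13 + 3; = 94; G_9 = 94−1 = 93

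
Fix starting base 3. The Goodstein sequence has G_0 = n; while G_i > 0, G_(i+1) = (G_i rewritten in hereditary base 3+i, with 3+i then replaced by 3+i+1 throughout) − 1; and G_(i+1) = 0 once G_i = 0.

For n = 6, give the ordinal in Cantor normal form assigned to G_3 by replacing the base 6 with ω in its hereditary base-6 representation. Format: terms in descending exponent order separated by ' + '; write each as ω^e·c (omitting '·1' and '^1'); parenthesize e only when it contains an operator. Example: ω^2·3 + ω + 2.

ω + 1

G_0 = 6. HB_3(6) = 2·3. Bump = 8. G_1 = 7.
G_1 = 7. HB_4(7) = 4 + 3. Bump = 8. G_2 = 7.
G_2 = 7. HB_5(7) = 5 + 2. Bump = 8. G_3 = 7.
G_3 = 7. HB_6(7) = 6 + 1. Bump = 8. G_4 = 7.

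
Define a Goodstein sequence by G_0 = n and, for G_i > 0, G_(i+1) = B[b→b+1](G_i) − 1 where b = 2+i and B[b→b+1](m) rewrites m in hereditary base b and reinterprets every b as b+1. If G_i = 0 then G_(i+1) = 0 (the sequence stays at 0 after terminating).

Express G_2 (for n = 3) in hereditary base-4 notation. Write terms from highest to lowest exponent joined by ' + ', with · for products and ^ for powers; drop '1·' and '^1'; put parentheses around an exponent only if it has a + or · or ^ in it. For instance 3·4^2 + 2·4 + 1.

3

(0) 3|_2 = 2 + 1 ↦ 3 + 1|_3 = 4 ⇒ 3
(1) 3|_3 = 3 ↦ 4|_4 = 4 ⇒ 3
(2) 3|_4 = 3 ↦ 3|_5 = 3 ⇒ 2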